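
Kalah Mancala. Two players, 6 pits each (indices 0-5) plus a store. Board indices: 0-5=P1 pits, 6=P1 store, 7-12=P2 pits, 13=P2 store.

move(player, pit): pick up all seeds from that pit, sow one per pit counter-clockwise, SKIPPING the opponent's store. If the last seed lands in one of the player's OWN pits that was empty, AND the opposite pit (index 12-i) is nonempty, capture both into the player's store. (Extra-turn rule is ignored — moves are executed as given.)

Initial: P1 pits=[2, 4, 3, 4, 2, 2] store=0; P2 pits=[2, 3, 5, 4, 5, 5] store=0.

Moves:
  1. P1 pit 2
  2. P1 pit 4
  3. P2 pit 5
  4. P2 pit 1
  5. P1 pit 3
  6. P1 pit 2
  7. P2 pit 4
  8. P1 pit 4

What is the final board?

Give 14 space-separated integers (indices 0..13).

Answer: 4 6 1 1 0 6 10 4 1 0 5 0 1 2

Derivation:
Move 1: P1 pit2 -> P1=[2,4,0,5,3,3](0) P2=[2,3,5,4,5,5](0)
Move 2: P1 pit4 -> P1=[2,4,0,5,0,4](1) P2=[3,3,5,4,5,5](0)
Move 3: P2 pit5 -> P1=[3,5,1,6,0,4](1) P2=[3,3,5,4,5,0](1)
Move 4: P2 pit1 -> P1=[3,5,1,6,0,4](1) P2=[3,0,6,5,6,0](1)
Move 5: P1 pit3 -> P1=[3,5,1,0,1,5](2) P2=[4,1,7,5,6,0](1)
Move 6: P1 pit2 -> P1=[3,5,0,0,1,5](10) P2=[4,1,0,5,6,0](1)
Move 7: P2 pit4 -> P1=[4,6,1,1,1,5](10) P2=[4,1,0,5,0,1](2)
Move 8: P1 pit4 -> P1=[4,6,1,1,0,6](10) P2=[4,1,0,5,0,1](2)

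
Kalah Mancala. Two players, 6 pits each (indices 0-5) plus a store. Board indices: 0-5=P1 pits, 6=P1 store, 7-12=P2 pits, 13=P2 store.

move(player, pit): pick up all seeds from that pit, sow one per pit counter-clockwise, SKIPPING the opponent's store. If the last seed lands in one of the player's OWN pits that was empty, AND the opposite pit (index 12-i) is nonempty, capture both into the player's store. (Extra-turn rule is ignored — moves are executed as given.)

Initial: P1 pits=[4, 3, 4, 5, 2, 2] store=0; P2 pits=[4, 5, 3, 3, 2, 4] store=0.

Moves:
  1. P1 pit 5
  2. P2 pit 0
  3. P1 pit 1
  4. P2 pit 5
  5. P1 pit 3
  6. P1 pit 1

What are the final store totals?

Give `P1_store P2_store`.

Answer: 2 1

Derivation:
Move 1: P1 pit5 -> P1=[4,3,4,5,2,0](1) P2=[5,5,3,3,2,4](0)
Move 2: P2 pit0 -> P1=[4,3,4,5,2,0](1) P2=[0,6,4,4,3,5](0)
Move 3: P1 pit1 -> P1=[4,0,5,6,3,0](1) P2=[0,6,4,4,3,5](0)
Move 4: P2 pit5 -> P1=[5,1,6,7,3,0](1) P2=[0,6,4,4,3,0](1)
Move 5: P1 pit3 -> P1=[5,1,6,0,4,1](2) P2=[1,7,5,5,3,0](1)
Move 6: P1 pit1 -> P1=[5,0,7,0,4,1](2) P2=[1,7,5,5,3,0](1)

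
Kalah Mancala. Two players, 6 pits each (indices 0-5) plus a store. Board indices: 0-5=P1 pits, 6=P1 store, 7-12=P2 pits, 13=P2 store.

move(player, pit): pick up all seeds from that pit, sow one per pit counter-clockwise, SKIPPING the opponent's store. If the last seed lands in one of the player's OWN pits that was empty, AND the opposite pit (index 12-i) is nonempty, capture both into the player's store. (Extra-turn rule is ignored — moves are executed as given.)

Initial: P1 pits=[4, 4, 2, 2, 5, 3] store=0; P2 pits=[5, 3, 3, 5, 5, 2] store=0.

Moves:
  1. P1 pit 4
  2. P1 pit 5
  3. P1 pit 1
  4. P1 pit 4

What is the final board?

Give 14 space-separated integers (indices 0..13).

Answer: 4 0 3 3 0 1 10 0 5 5 5 5 2 0

Derivation:
Move 1: P1 pit4 -> P1=[4,4,2,2,0,4](1) P2=[6,4,4,5,5,2](0)
Move 2: P1 pit5 -> P1=[4,4,2,2,0,0](2) P2=[7,5,5,5,5,2](0)
Move 3: P1 pit1 -> P1=[4,0,3,3,1,0](10) P2=[0,5,5,5,5,2](0)
Move 4: P1 pit4 -> P1=[4,0,3,3,0,1](10) P2=[0,5,5,5,5,2](0)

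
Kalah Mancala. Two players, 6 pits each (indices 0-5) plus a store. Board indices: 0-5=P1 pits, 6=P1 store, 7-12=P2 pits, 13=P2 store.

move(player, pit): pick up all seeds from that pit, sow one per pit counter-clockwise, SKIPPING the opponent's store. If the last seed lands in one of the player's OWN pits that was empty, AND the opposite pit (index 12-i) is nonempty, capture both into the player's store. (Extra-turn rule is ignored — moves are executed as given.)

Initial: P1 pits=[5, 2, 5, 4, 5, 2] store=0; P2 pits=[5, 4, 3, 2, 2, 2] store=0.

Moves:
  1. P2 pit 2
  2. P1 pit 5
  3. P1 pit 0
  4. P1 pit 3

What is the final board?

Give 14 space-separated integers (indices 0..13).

Answer: 0 3 6 0 7 1 9 1 5 0 3 3 3 0

Derivation:
Move 1: P2 pit2 -> P1=[5,2,5,4,5,2](0) P2=[5,4,0,3,3,3](0)
Move 2: P1 pit5 -> P1=[5,2,5,4,5,0](1) P2=[6,4,0,3,3,3](0)
Move 3: P1 pit0 -> P1=[0,3,6,5,6,0](8) P2=[0,4,0,3,3,3](0)
Move 4: P1 pit3 -> P1=[0,3,6,0,7,1](9) P2=[1,5,0,3,3,3](0)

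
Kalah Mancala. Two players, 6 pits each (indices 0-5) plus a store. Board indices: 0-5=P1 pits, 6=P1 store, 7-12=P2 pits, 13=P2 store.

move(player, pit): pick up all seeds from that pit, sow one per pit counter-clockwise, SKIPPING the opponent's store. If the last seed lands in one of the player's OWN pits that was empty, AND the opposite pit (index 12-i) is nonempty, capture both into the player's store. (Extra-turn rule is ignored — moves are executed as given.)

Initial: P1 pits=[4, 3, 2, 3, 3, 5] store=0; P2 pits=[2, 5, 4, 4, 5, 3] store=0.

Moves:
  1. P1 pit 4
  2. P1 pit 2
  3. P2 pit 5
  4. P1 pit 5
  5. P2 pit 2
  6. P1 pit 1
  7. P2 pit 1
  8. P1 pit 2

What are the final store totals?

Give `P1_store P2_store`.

Move 1: P1 pit4 -> P1=[4,3,2,3,0,6](1) P2=[3,5,4,4,5,3](0)
Move 2: P1 pit2 -> P1=[4,3,0,4,0,6](7) P2=[3,0,4,4,5,3](0)
Move 3: P2 pit5 -> P1=[5,4,0,4,0,6](7) P2=[3,0,4,4,5,0](1)
Move 4: P1 pit5 -> P1=[5,4,0,4,0,0](8) P2=[4,1,5,5,6,0](1)
Move 5: P2 pit2 -> P1=[6,4,0,4,0,0](8) P2=[4,1,0,6,7,1](2)
Move 6: P1 pit1 -> P1=[6,0,1,5,1,0](13) P2=[0,1,0,6,7,1](2)
Move 7: P2 pit1 -> P1=[6,0,1,0,1,0](13) P2=[0,0,0,6,7,1](8)
Move 8: P1 pit2 -> P1=[6,0,0,1,1,0](13) P2=[0,0,0,6,7,1](8)

Answer: 13 8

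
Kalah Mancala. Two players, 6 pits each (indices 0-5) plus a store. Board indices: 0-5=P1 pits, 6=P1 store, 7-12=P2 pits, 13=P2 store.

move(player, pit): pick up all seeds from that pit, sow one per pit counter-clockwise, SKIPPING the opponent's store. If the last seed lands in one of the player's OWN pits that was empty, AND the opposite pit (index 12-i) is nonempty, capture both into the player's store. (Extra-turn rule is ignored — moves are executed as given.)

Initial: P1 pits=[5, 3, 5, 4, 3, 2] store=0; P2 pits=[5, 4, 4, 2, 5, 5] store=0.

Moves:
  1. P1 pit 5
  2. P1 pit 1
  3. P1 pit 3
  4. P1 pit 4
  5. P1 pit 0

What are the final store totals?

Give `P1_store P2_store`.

Answer: 3 0

Derivation:
Move 1: P1 pit5 -> P1=[5,3,5,4,3,0](1) P2=[6,4,4,2,5,5](0)
Move 2: P1 pit1 -> P1=[5,0,6,5,4,0](1) P2=[6,4,4,2,5,5](0)
Move 3: P1 pit3 -> P1=[5,0,6,0,5,1](2) P2=[7,5,4,2,5,5](0)
Move 4: P1 pit4 -> P1=[5,0,6,0,0,2](3) P2=[8,6,5,2,5,5](0)
Move 5: P1 pit0 -> P1=[0,1,7,1,1,3](3) P2=[8,6,5,2,5,5](0)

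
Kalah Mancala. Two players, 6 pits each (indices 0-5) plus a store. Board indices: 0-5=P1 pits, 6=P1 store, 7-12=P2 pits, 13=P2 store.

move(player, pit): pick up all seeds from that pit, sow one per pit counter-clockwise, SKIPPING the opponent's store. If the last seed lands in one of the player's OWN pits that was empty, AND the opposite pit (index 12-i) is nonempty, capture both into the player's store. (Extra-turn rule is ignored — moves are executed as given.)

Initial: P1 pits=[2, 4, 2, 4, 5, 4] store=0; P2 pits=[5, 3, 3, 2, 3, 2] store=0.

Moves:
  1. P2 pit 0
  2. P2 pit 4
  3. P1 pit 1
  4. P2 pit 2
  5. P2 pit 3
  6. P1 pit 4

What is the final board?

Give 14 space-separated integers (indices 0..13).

Answer: 4 0 3 5 0 6 2 1 5 1 1 2 6 3

Derivation:
Move 1: P2 pit0 -> P1=[2,4,2,4,5,4](0) P2=[0,4,4,3,4,3](0)
Move 2: P2 pit4 -> P1=[3,5,2,4,5,4](0) P2=[0,4,4,3,0,4](1)
Move 3: P1 pit1 -> P1=[3,0,3,5,6,5](1) P2=[0,4,4,3,0,4](1)
Move 4: P2 pit2 -> P1=[3,0,3,5,6,5](1) P2=[0,4,0,4,1,5](2)
Move 5: P2 pit3 -> P1=[4,0,3,5,6,5](1) P2=[0,4,0,0,2,6](3)
Move 6: P1 pit4 -> P1=[4,0,3,5,0,6](2) P2=[1,5,1,1,2,6](3)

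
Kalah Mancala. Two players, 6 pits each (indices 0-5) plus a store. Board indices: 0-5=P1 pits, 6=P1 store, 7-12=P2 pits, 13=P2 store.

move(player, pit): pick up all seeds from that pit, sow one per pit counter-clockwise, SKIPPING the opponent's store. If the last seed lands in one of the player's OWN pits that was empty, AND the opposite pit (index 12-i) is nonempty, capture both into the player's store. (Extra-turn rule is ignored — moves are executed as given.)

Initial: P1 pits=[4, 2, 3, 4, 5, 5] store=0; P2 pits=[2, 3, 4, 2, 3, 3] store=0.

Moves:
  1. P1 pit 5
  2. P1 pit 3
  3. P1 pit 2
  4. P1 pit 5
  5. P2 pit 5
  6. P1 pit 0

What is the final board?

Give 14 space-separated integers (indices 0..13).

Move 1: P1 pit5 -> P1=[4,2,3,4,5,0](1) P2=[3,4,5,3,3,3](0)
Move 2: P1 pit3 -> P1=[4,2,3,0,6,1](2) P2=[4,4,5,3,3,3](0)
Move 3: P1 pit2 -> P1=[4,2,0,1,7,2](2) P2=[4,4,5,3,3,3](0)
Move 4: P1 pit5 -> P1=[4,2,0,1,7,0](3) P2=[5,4,5,3,3,3](0)
Move 5: P2 pit5 -> P1=[5,3,0,1,7,0](3) P2=[5,4,5,3,3,0](1)
Move 6: P1 pit0 -> P1=[0,4,1,2,8,0](9) P2=[0,4,5,3,3,0](1)

Answer: 0 4 1 2 8 0 9 0 4 5 3 3 0 1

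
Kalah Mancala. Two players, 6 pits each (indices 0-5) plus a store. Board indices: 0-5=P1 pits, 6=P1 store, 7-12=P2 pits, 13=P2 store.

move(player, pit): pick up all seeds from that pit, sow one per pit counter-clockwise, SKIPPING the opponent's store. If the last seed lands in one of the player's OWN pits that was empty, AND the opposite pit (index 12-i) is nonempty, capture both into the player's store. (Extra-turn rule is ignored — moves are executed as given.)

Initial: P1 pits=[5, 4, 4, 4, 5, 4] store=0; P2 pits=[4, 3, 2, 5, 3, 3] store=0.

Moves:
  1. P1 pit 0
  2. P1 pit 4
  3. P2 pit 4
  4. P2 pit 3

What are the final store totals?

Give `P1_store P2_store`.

Answer: 1 2

Derivation:
Move 1: P1 pit0 -> P1=[0,5,5,5,6,5](0) P2=[4,3,2,5,3,3](0)
Move 2: P1 pit4 -> P1=[0,5,5,5,0,6](1) P2=[5,4,3,6,3,3](0)
Move 3: P2 pit4 -> P1=[1,5,5,5,0,6](1) P2=[5,4,3,6,0,4](1)
Move 4: P2 pit3 -> P1=[2,6,6,5,0,6](1) P2=[5,4,3,0,1,5](2)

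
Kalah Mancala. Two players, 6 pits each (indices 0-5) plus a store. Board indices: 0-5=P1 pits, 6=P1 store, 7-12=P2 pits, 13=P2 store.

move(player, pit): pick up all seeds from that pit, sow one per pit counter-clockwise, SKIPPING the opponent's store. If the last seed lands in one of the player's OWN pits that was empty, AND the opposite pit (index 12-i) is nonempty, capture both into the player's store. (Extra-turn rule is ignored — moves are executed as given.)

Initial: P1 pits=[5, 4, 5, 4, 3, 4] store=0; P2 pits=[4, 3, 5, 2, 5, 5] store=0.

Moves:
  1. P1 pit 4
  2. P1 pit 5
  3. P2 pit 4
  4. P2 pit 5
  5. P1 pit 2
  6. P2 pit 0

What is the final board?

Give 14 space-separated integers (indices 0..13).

Move 1: P1 pit4 -> P1=[5,4,5,4,0,5](1) P2=[5,3,5,2,5,5](0)
Move 2: P1 pit5 -> P1=[5,4,5,4,0,0](2) P2=[6,4,6,3,5,5](0)
Move 3: P2 pit4 -> P1=[6,5,6,4,0,0](2) P2=[6,4,6,3,0,6](1)
Move 4: P2 pit5 -> P1=[7,6,7,5,1,0](2) P2=[6,4,6,3,0,0](2)
Move 5: P1 pit2 -> P1=[7,6,0,6,2,1](3) P2=[7,5,7,3,0,0](2)
Move 6: P2 pit0 -> P1=[8,6,0,6,2,1](3) P2=[0,6,8,4,1,1](3)

Answer: 8 6 0 6 2 1 3 0 6 8 4 1 1 3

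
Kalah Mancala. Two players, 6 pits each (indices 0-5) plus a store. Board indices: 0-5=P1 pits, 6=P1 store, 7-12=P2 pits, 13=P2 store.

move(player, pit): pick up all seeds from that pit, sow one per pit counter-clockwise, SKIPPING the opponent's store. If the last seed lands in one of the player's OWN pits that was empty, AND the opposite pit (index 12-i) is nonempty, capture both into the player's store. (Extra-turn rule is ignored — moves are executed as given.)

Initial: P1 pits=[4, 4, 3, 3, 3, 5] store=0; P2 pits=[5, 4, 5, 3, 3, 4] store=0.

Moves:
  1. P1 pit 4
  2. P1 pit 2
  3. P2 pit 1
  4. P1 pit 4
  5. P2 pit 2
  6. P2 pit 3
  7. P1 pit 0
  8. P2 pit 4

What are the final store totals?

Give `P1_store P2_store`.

Move 1: P1 pit4 -> P1=[4,4,3,3,0,6](1) P2=[6,4,5,3,3,4](0)
Move 2: P1 pit2 -> P1=[4,4,0,4,1,7](1) P2=[6,4,5,3,3,4](0)
Move 3: P2 pit1 -> P1=[4,4,0,4,1,7](1) P2=[6,0,6,4,4,5](0)
Move 4: P1 pit4 -> P1=[4,4,0,4,0,8](1) P2=[6,0,6,4,4,5](0)
Move 5: P2 pit2 -> P1=[5,5,0,4,0,8](1) P2=[6,0,0,5,5,6](1)
Move 6: P2 pit3 -> P1=[6,6,0,4,0,8](1) P2=[6,0,0,0,6,7](2)
Move 7: P1 pit0 -> P1=[0,7,1,5,1,9](2) P2=[6,0,0,0,6,7](2)
Move 8: P2 pit4 -> P1=[1,8,2,6,1,9](2) P2=[6,0,0,0,0,8](3)

Answer: 2 3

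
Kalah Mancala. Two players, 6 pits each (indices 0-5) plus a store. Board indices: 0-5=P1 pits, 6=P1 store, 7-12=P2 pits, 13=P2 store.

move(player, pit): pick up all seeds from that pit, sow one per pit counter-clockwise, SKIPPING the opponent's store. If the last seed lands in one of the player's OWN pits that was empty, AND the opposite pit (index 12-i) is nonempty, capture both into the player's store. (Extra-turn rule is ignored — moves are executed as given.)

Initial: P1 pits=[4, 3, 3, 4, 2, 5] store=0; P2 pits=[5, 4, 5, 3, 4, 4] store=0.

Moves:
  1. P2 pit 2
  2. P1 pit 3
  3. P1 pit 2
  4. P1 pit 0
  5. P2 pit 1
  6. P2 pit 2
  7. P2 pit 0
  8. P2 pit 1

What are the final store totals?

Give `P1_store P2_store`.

Move 1: P2 pit2 -> P1=[5,3,3,4,2,5](0) P2=[5,4,0,4,5,5](1)
Move 2: P1 pit3 -> P1=[5,3,3,0,3,6](1) P2=[6,4,0,4,5,5](1)
Move 3: P1 pit2 -> P1=[5,3,0,1,4,7](1) P2=[6,4,0,4,5,5](1)
Move 4: P1 pit0 -> P1=[0,4,1,2,5,8](1) P2=[6,4,0,4,5,5](1)
Move 5: P2 pit1 -> P1=[0,4,1,2,5,8](1) P2=[6,0,1,5,6,6](1)
Move 6: P2 pit2 -> P1=[0,4,1,2,5,8](1) P2=[6,0,0,6,6,6](1)
Move 7: P2 pit0 -> P1=[0,4,1,2,5,8](1) P2=[0,1,1,7,7,7](2)
Move 8: P2 pit1 -> P1=[0,4,1,2,5,8](1) P2=[0,0,2,7,7,7](2)

Answer: 1 2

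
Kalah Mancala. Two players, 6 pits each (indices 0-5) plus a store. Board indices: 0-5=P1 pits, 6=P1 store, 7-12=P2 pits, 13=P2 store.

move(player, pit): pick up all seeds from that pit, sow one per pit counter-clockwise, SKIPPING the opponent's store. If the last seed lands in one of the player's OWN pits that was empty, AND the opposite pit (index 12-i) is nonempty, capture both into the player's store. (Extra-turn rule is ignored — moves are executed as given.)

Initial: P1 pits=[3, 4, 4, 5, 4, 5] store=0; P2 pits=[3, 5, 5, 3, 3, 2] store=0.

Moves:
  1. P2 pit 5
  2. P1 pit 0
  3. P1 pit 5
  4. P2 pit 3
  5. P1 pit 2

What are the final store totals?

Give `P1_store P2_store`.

Move 1: P2 pit5 -> P1=[4,4,4,5,4,5](0) P2=[3,5,5,3,3,0](1)
Move 2: P1 pit0 -> P1=[0,5,5,6,5,5](0) P2=[3,5,5,3,3,0](1)
Move 3: P1 pit5 -> P1=[0,5,5,6,5,0](1) P2=[4,6,6,4,3,0](1)
Move 4: P2 pit3 -> P1=[1,5,5,6,5,0](1) P2=[4,6,6,0,4,1](2)
Move 5: P1 pit2 -> P1=[1,5,0,7,6,1](2) P2=[5,6,6,0,4,1](2)

Answer: 2 2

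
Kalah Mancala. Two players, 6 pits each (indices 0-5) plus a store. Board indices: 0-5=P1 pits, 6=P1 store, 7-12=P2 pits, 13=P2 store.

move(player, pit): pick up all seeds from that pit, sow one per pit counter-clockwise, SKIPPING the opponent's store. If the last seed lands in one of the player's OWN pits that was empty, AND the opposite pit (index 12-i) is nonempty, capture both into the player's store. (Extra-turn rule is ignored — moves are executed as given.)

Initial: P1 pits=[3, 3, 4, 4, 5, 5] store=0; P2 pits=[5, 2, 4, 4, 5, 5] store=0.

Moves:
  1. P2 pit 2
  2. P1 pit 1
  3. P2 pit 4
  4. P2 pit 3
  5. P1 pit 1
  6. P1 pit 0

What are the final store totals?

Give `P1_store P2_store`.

Move 1: P2 pit2 -> P1=[3,3,4,4,5,5](0) P2=[5,2,0,5,6,6](1)
Move 2: P1 pit1 -> P1=[3,0,5,5,6,5](0) P2=[5,2,0,5,6,6](1)
Move 3: P2 pit4 -> P1=[4,1,6,6,6,5](0) P2=[5,2,0,5,0,7](2)
Move 4: P2 pit3 -> P1=[5,2,6,6,6,5](0) P2=[5,2,0,0,1,8](3)
Move 5: P1 pit1 -> P1=[5,0,7,7,6,5](0) P2=[5,2,0,0,1,8](3)
Move 6: P1 pit0 -> P1=[0,1,8,8,7,6](0) P2=[5,2,0,0,1,8](3)

Answer: 0 3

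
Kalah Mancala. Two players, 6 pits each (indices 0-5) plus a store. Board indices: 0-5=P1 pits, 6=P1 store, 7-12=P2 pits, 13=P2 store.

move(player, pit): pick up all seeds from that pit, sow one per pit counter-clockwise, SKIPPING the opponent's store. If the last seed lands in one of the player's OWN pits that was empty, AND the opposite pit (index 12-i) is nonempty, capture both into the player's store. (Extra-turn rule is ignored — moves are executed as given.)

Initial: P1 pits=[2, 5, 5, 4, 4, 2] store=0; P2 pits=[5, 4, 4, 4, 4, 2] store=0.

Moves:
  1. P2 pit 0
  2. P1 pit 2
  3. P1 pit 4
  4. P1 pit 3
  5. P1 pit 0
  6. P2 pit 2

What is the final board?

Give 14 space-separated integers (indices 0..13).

Move 1: P2 pit0 -> P1=[2,5,5,4,4,2](0) P2=[0,5,5,5,5,3](0)
Move 2: P1 pit2 -> P1=[2,5,0,5,5,3](1) P2=[1,5,5,5,5,3](0)
Move 3: P1 pit4 -> P1=[2,5,0,5,0,4](2) P2=[2,6,6,5,5,3](0)
Move 4: P1 pit3 -> P1=[2,5,0,0,1,5](3) P2=[3,7,6,5,5,3](0)
Move 5: P1 pit0 -> P1=[0,6,0,0,1,5](9) P2=[3,7,6,0,5,3](0)
Move 6: P2 pit2 -> P1=[1,7,0,0,1,5](9) P2=[3,7,0,1,6,4](1)

Answer: 1 7 0 0 1 5 9 3 7 0 1 6 4 1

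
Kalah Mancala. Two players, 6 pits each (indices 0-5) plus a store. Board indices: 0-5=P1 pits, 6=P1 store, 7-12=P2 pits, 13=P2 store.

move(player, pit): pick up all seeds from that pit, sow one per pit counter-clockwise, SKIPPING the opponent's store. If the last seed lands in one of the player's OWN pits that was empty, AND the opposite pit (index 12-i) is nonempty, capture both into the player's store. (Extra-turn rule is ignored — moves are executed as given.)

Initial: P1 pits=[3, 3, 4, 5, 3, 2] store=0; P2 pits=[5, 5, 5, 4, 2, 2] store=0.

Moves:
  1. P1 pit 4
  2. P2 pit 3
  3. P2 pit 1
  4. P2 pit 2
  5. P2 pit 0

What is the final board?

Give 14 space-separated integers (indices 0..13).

Answer: 5 4 4 5 0 3 1 0 1 1 3 6 6 4

Derivation:
Move 1: P1 pit4 -> P1=[3,3,4,5,0,3](1) P2=[6,5,5,4,2,2](0)
Move 2: P2 pit3 -> P1=[4,3,4,5,0,3](1) P2=[6,5,5,0,3,3](1)
Move 3: P2 pit1 -> P1=[4,3,4,5,0,3](1) P2=[6,0,6,1,4,4](2)
Move 4: P2 pit2 -> P1=[5,4,4,5,0,3](1) P2=[6,0,0,2,5,5](3)
Move 5: P2 pit0 -> P1=[5,4,4,5,0,3](1) P2=[0,1,1,3,6,6](4)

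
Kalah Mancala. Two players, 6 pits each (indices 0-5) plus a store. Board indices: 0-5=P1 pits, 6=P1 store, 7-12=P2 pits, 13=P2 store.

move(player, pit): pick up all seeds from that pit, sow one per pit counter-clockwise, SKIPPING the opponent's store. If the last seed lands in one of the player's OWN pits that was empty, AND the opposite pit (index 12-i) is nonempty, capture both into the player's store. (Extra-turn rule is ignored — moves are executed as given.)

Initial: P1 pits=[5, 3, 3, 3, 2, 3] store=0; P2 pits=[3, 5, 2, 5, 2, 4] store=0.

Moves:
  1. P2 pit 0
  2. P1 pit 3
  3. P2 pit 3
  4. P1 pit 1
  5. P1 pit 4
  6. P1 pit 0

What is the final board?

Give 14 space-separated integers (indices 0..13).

Move 1: P2 pit0 -> P1=[5,3,3,3,2,3](0) P2=[0,6,3,6,2,4](0)
Move 2: P1 pit3 -> P1=[5,3,3,0,3,4](1) P2=[0,6,3,6,2,4](0)
Move 3: P2 pit3 -> P1=[6,4,4,0,3,4](1) P2=[0,6,3,0,3,5](1)
Move 4: P1 pit1 -> P1=[6,0,5,1,4,5](1) P2=[0,6,3,0,3,5](1)
Move 5: P1 pit4 -> P1=[6,0,5,1,0,6](2) P2=[1,7,3,0,3,5](1)
Move 6: P1 pit0 -> P1=[0,1,6,2,1,7](3) P2=[1,7,3,0,3,5](1)

Answer: 0 1 6 2 1 7 3 1 7 3 0 3 5 1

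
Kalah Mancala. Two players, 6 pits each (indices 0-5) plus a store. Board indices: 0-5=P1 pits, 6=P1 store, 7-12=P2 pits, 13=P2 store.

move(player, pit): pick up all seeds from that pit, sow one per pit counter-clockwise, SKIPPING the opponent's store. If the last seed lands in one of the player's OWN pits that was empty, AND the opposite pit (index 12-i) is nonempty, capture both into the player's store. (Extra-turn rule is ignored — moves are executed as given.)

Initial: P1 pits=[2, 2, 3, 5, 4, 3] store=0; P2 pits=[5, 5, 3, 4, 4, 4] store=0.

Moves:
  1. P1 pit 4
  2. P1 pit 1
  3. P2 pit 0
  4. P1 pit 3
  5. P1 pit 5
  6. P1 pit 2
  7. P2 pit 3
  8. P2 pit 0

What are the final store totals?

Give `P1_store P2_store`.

Move 1: P1 pit4 -> P1=[2,2,3,5,0,4](1) P2=[6,6,3,4,4,4](0)
Move 2: P1 pit1 -> P1=[2,0,4,6,0,4](1) P2=[6,6,3,4,4,4](0)
Move 3: P2 pit0 -> P1=[2,0,4,6,0,4](1) P2=[0,7,4,5,5,5](1)
Move 4: P1 pit3 -> P1=[2,0,4,0,1,5](2) P2=[1,8,5,5,5,5](1)
Move 5: P1 pit5 -> P1=[2,0,4,0,1,0](3) P2=[2,9,6,6,5,5](1)
Move 6: P1 pit2 -> P1=[2,0,0,1,2,1](4) P2=[2,9,6,6,5,5](1)
Move 7: P2 pit3 -> P1=[3,1,1,1,2,1](4) P2=[2,9,6,0,6,6](2)
Move 8: P2 pit0 -> P1=[3,1,1,1,2,1](4) P2=[0,10,7,0,6,6](2)

Answer: 4 2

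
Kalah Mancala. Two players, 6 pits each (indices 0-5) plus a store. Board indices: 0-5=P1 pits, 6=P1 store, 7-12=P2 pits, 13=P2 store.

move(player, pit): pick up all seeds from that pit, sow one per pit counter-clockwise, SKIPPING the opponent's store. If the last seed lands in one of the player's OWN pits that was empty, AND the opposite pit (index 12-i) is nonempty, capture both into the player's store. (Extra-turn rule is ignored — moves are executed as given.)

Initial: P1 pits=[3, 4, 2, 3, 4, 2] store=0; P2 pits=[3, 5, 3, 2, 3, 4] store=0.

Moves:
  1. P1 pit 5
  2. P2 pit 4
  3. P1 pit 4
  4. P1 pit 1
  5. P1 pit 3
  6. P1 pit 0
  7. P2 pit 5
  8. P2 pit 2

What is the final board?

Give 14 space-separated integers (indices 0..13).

Move 1: P1 pit5 -> P1=[3,4,2,3,4,0](1) P2=[4,5,3,2,3,4](0)
Move 2: P2 pit4 -> P1=[4,4,2,3,4,0](1) P2=[4,5,3,2,0,5](1)
Move 3: P1 pit4 -> P1=[4,4,2,3,0,1](2) P2=[5,6,3,2,0,5](1)
Move 4: P1 pit1 -> P1=[4,0,3,4,1,2](2) P2=[5,6,3,2,0,5](1)
Move 5: P1 pit3 -> P1=[4,0,3,0,2,3](3) P2=[6,6,3,2,0,5](1)
Move 6: P1 pit0 -> P1=[0,1,4,1,3,3](3) P2=[6,6,3,2,0,5](1)
Move 7: P2 pit5 -> P1=[1,2,5,2,3,3](3) P2=[6,6,3,2,0,0](2)
Move 8: P2 pit2 -> P1=[0,2,5,2,3,3](3) P2=[6,6,0,3,1,0](4)

Answer: 0 2 5 2 3 3 3 6 6 0 3 1 0 4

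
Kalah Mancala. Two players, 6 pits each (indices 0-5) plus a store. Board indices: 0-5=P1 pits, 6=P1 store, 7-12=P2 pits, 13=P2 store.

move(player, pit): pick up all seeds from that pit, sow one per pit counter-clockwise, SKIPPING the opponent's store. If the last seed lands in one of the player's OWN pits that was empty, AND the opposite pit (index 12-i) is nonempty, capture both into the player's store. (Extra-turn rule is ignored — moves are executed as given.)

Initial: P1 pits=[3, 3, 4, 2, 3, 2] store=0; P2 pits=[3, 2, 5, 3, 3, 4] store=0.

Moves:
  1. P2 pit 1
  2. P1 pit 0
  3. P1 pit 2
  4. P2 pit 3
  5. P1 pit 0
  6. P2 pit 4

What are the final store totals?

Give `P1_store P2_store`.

Move 1: P2 pit1 -> P1=[3,3,4,2,3,2](0) P2=[3,0,6,4,3,4](0)
Move 2: P1 pit0 -> P1=[0,4,5,3,3,2](0) P2=[3,0,6,4,3,4](0)
Move 3: P1 pit2 -> P1=[0,4,0,4,4,3](1) P2=[4,0,6,4,3,4](0)
Move 4: P2 pit3 -> P1=[1,4,0,4,4,3](1) P2=[4,0,6,0,4,5](1)
Move 5: P1 pit0 -> P1=[0,5,0,4,4,3](1) P2=[4,0,6,0,4,5](1)
Move 6: P2 pit4 -> P1=[1,6,0,4,4,3](1) P2=[4,0,6,0,0,6](2)

Answer: 1 2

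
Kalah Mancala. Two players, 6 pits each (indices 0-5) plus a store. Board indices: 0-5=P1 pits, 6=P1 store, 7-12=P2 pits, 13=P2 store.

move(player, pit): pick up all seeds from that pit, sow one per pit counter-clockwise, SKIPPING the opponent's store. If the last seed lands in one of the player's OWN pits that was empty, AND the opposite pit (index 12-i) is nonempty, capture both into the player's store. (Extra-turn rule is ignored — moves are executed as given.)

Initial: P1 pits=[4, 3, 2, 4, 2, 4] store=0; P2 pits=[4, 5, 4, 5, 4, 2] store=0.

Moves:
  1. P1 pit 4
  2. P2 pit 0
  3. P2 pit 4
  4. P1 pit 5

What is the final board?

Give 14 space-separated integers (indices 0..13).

Answer: 5 4 3 4 0 0 2 1 7 6 7 0 3 1

Derivation:
Move 1: P1 pit4 -> P1=[4,3,2,4,0,5](1) P2=[4,5,4,5,4,2](0)
Move 2: P2 pit0 -> P1=[4,3,2,4,0,5](1) P2=[0,6,5,6,5,2](0)
Move 3: P2 pit4 -> P1=[5,4,3,4,0,5](1) P2=[0,6,5,6,0,3](1)
Move 4: P1 pit5 -> P1=[5,4,3,4,0,0](2) P2=[1,7,6,7,0,3](1)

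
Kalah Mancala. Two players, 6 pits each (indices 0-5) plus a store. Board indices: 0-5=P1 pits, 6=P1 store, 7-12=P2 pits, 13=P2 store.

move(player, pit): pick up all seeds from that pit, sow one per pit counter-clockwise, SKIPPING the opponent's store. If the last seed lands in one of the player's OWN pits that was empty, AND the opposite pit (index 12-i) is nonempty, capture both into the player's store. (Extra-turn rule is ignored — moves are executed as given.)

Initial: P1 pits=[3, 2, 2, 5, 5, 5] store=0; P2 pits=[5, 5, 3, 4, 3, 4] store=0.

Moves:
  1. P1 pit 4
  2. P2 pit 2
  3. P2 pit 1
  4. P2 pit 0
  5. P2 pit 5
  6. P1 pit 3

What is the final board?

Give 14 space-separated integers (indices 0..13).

Answer: 5 3 3 0 2 8 2 1 2 3 7 6 0 4

Derivation:
Move 1: P1 pit4 -> P1=[3,2,2,5,0,6](1) P2=[6,6,4,4,3,4](0)
Move 2: P2 pit2 -> P1=[3,2,2,5,0,6](1) P2=[6,6,0,5,4,5](1)
Move 3: P2 pit1 -> P1=[4,2,2,5,0,6](1) P2=[6,0,1,6,5,6](2)
Move 4: P2 pit0 -> P1=[4,2,2,5,0,6](1) P2=[0,1,2,7,6,7](3)
Move 5: P2 pit5 -> P1=[5,3,3,6,1,7](1) P2=[0,1,2,7,6,0](4)
Move 6: P1 pit3 -> P1=[5,3,3,0,2,8](2) P2=[1,2,3,7,6,0](4)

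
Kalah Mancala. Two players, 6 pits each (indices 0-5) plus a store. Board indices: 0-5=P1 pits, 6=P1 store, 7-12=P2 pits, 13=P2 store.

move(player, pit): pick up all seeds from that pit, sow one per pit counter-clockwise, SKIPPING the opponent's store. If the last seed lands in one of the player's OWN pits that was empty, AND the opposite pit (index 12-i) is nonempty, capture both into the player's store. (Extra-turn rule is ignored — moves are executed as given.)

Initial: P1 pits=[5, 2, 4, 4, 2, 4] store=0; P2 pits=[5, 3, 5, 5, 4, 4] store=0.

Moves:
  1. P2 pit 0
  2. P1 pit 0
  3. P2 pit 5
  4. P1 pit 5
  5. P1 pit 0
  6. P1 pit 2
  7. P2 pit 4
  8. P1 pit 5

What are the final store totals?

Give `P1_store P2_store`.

Answer: 3 2

Derivation:
Move 1: P2 pit0 -> P1=[5,2,4,4,2,4](0) P2=[0,4,6,6,5,5](0)
Move 2: P1 pit0 -> P1=[0,3,5,5,3,5](0) P2=[0,4,6,6,5,5](0)
Move 3: P2 pit5 -> P1=[1,4,6,6,3,5](0) P2=[0,4,6,6,5,0](1)
Move 4: P1 pit5 -> P1=[1,4,6,6,3,0](1) P2=[1,5,7,7,5,0](1)
Move 5: P1 pit0 -> P1=[0,5,6,6,3,0](1) P2=[1,5,7,7,5,0](1)
Move 6: P1 pit2 -> P1=[0,5,0,7,4,1](2) P2=[2,6,7,7,5,0](1)
Move 7: P2 pit4 -> P1=[1,6,1,7,4,1](2) P2=[2,6,7,7,0,1](2)
Move 8: P1 pit5 -> P1=[1,6,1,7,4,0](3) P2=[2,6,7,7,0,1](2)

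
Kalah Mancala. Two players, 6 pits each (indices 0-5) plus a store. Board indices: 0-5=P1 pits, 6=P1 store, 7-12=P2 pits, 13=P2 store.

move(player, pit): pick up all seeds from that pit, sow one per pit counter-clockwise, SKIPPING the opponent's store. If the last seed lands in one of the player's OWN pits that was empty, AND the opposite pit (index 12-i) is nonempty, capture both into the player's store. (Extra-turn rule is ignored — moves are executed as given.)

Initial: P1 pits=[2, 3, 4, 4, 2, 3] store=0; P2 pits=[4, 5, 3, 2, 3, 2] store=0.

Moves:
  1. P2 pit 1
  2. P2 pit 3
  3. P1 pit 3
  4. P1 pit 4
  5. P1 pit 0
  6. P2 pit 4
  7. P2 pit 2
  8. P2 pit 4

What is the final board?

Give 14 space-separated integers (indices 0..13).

Move 1: P2 pit1 -> P1=[2,3,4,4,2,3](0) P2=[4,0,4,3,4,3](1)
Move 2: P2 pit3 -> P1=[2,3,4,4,2,3](0) P2=[4,0,4,0,5,4](2)
Move 3: P1 pit3 -> P1=[2,3,4,0,3,4](1) P2=[5,0,4,0,5,4](2)
Move 4: P1 pit4 -> P1=[2,3,4,0,0,5](2) P2=[6,0,4,0,5,4](2)
Move 5: P1 pit0 -> P1=[0,4,5,0,0,5](2) P2=[6,0,4,0,5,4](2)
Move 6: P2 pit4 -> P1=[1,5,6,0,0,5](2) P2=[6,0,4,0,0,5](3)
Move 7: P2 pit2 -> P1=[1,5,6,0,0,5](2) P2=[6,0,0,1,1,6](4)
Move 8: P2 pit4 -> P1=[1,5,6,0,0,5](2) P2=[6,0,0,1,0,7](4)

Answer: 1 5 6 0 0 5 2 6 0 0 1 0 7 4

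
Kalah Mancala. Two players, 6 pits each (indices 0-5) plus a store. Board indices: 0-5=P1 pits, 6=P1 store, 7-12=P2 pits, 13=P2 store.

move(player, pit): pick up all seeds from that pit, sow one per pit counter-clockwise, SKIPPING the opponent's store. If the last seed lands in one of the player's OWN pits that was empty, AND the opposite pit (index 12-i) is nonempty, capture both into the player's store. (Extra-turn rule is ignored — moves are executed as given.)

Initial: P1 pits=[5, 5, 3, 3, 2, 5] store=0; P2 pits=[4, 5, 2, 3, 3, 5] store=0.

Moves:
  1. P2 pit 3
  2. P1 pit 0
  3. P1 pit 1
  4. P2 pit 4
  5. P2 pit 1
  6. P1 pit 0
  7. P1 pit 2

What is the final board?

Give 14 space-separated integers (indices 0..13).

Answer: 0 2 0 6 5 8 2 6 0 3 1 1 8 3

Derivation:
Move 1: P2 pit3 -> P1=[5,5,3,3,2,5](0) P2=[4,5,2,0,4,6](1)
Move 2: P1 pit0 -> P1=[0,6,4,4,3,6](0) P2=[4,5,2,0,4,6](1)
Move 3: P1 pit1 -> P1=[0,0,5,5,4,7](1) P2=[5,5,2,0,4,6](1)
Move 4: P2 pit4 -> P1=[1,1,5,5,4,7](1) P2=[5,5,2,0,0,7](2)
Move 5: P2 pit1 -> P1=[1,1,5,5,4,7](1) P2=[5,0,3,1,1,8](3)
Move 6: P1 pit0 -> P1=[0,2,5,5,4,7](1) P2=[5,0,3,1,1,8](3)
Move 7: P1 pit2 -> P1=[0,2,0,6,5,8](2) P2=[6,0,3,1,1,8](3)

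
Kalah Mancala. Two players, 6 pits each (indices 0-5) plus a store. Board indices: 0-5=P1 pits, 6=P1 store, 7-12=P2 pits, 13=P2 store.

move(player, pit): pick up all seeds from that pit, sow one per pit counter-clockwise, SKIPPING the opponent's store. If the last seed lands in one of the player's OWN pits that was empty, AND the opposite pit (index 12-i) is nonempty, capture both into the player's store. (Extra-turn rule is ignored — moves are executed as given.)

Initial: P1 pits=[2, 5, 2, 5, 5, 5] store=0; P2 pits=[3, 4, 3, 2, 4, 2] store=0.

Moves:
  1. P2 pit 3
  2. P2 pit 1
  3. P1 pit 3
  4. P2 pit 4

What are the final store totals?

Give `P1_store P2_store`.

Answer: 1 1

Derivation:
Move 1: P2 pit3 -> P1=[2,5,2,5,5,5](0) P2=[3,4,3,0,5,3](0)
Move 2: P2 pit1 -> P1=[2,5,2,5,5,5](0) P2=[3,0,4,1,6,4](0)
Move 3: P1 pit3 -> P1=[2,5,2,0,6,6](1) P2=[4,1,4,1,6,4](0)
Move 4: P2 pit4 -> P1=[3,6,3,1,6,6](1) P2=[4,1,4,1,0,5](1)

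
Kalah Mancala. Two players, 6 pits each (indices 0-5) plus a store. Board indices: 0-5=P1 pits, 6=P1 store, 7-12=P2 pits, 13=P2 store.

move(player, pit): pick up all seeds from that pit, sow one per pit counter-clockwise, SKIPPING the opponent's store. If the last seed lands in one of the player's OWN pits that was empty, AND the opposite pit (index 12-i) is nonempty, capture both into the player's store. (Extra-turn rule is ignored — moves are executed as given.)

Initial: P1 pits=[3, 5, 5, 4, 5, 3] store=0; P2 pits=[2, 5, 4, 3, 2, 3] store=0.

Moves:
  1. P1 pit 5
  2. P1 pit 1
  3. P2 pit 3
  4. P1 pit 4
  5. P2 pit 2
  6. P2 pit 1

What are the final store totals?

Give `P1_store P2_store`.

Answer: 3 3

Derivation:
Move 1: P1 pit5 -> P1=[3,5,5,4,5,0](1) P2=[3,6,4,3,2,3](0)
Move 2: P1 pit1 -> P1=[3,0,6,5,6,1](2) P2=[3,6,4,3,2,3](0)
Move 3: P2 pit3 -> P1=[3,0,6,5,6,1](2) P2=[3,6,4,0,3,4](1)
Move 4: P1 pit4 -> P1=[3,0,6,5,0,2](3) P2=[4,7,5,1,3,4](1)
Move 5: P2 pit2 -> P1=[4,0,6,5,0,2](3) P2=[4,7,0,2,4,5](2)
Move 6: P2 pit1 -> P1=[5,1,6,5,0,2](3) P2=[4,0,1,3,5,6](3)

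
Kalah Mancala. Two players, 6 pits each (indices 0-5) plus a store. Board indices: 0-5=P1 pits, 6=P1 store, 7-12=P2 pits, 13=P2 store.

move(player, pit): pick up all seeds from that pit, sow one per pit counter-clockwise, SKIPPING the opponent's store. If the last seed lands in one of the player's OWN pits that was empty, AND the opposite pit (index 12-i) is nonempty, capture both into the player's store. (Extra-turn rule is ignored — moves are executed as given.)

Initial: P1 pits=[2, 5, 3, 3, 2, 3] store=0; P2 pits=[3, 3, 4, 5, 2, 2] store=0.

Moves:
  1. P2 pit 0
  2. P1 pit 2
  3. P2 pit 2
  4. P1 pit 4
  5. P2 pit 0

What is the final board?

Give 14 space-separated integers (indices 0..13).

Move 1: P2 pit0 -> P1=[2,5,3,3,2,3](0) P2=[0,4,5,6,2,2](0)
Move 2: P1 pit2 -> P1=[2,5,0,4,3,4](0) P2=[0,4,5,6,2,2](0)
Move 3: P2 pit2 -> P1=[3,5,0,4,3,4](0) P2=[0,4,0,7,3,3](1)
Move 4: P1 pit4 -> P1=[3,5,0,4,0,5](1) P2=[1,4,0,7,3,3](1)
Move 5: P2 pit0 -> P1=[3,5,0,4,0,5](1) P2=[0,5,0,7,3,3](1)

Answer: 3 5 0 4 0 5 1 0 5 0 7 3 3 1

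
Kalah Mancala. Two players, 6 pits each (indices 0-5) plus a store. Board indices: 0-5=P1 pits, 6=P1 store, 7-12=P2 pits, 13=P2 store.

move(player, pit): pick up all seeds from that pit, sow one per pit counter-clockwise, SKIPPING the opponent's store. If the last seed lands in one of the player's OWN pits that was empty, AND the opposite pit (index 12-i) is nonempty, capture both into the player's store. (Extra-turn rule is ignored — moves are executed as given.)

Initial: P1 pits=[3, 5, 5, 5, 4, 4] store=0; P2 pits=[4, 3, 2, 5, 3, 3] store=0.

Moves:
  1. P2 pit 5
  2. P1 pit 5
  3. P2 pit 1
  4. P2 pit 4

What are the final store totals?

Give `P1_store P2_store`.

Move 1: P2 pit5 -> P1=[4,6,5,5,4,4](0) P2=[4,3,2,5,3,0](1)
Move 2: P1 pit5 -> P1=[4,6,5,5,4,0](1) P2=[5,4,3,5,3,0](1)
Move 3: P2 pit1 -> P1=[0,6,5,5,4,0](1) P2=[5,0,4,6,4,0](6)
Move 4: P2 pit4 -> P1=[1,7,5,5,4,0](1) P2=[5,0,4,6,0,1](7)

Answer: 1 7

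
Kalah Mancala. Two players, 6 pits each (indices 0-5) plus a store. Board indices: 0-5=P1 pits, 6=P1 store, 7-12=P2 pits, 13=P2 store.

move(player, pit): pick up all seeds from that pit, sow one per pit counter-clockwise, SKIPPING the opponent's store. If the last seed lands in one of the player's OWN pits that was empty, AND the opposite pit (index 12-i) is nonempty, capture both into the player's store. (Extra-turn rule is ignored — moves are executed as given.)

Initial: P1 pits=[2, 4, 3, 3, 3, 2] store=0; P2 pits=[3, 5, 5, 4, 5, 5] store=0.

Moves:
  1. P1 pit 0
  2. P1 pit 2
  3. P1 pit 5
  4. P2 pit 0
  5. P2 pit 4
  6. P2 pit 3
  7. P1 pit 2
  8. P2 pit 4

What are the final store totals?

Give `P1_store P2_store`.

Move 1: P1 pit0 -> P1=[0,5,4,3,3,2](0) P2=[3,5,5,4,5,5](0)
Move 2: P1 pit2 -> P1=[0,5,0,4,4,3](1) P2=[3,5,5,4,5,5](0)
Move 3: P1 pit5 -> P1=[0,5,0,4,4,0](2) P2=[4,6,5,4,5,5](0)
Move 4: P2 pit0 -> P1=[0,5,0,4,4,0](2) P2=[0,7,6,5,6,5](0)
Move 5: P2 pit4 -> P1=[1,6,1,5,4,0](2) P2=[0,7,6,5,0,6](1)
Move 6: P2 pit3 -> P1=[2,7,1,5,4,0](2) P2=[0,7,6,0,1,7](2)
Move 7: P1 pit2 -> P1=[2,7,0,6,4,0](2) P2=[0,7,6,0,1,7](2)
Move 8: P2 pit4 -> P1=[2,7,0,6,4,0](2) P2=[0,7,6,0,0,8](2)

Answer: 2 2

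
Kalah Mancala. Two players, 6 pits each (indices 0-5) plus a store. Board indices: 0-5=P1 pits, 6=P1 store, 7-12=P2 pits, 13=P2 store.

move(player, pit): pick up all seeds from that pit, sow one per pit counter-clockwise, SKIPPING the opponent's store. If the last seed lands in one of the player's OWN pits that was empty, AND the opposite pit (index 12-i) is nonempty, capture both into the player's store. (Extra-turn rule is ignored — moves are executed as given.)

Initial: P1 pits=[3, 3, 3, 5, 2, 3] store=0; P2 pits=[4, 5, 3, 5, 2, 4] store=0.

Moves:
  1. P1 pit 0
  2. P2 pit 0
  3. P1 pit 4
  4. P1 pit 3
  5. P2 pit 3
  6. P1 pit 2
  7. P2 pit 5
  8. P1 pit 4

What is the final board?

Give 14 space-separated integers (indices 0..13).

Answer: 2 6 1 2 0 7 4 2 7 5 0 4 0 2

Derivation:
Move 1: P1 pit0 -> P1=[0,4,4,6,2,3](0) P2=[4,5,3,5,2,4](0)
Move 2: P2 pit0 -> P1=[0,4,4,6,2,3](0) P2=[0,6,4,6,3,4](0)
Move 3: P1 pit4 -> P1=[0,4,4,6,0,4](1) P2=[0,6,4,6,3,4](0)
Move 4: P1 pit3 -> P1=[0,4,4,0,1,5](2) P2=[1,7,5,6,3,4](0)
Move 5: P2 pit3 -> P1=[1,5,5,0,1,5](2) P2=[1,7,5,0,4,5](1)
Move 6: P1 pit2 -> P1=[1,5,0,1,2,6](3) P2=[2,7,5,0,4,5](1)
Move 7: P2 pit5 -> P1=[2,6,1,2,2,6](3) P2=[2,7,5,0,4,0](2)
Move 8: P1 pit4 -> P1=[2,6,1,2,0,7](4) P2=[2,7,5,0,4,0](2)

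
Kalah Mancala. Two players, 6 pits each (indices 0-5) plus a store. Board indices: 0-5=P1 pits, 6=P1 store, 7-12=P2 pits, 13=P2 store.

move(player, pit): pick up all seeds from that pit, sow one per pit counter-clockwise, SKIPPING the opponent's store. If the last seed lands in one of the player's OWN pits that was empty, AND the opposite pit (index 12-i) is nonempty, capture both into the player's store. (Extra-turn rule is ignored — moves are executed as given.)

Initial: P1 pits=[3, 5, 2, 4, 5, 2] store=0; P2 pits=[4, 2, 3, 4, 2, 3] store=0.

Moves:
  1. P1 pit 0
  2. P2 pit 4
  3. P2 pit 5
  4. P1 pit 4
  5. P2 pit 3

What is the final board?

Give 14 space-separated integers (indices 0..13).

Answer: 2 7 4 5 0 3 1 5 3 4 0 1 1 3

Derivation:
Move 1: P1 pit0 -> P1=[0,6,3,5,5,2](0) P2=[4,2,3,4,2,3](0)
Move 2: P2 pit4 -> P1=[0,6,3,5,5,2](0) P2=[4,2,3,4,0,4](1)
Move 3: P2 pit5 -> P1=[1,7,4,5,5,2](0) P2=[4,2,3,4,0,0](2)
Move 4: P1 pit4 -> P1=[1,7,4,5,0,3](1) P2=[5,3,4,4,0,0](2)
Move 5: P2 pit3 -> P1=[2,7,4,5,0,3](1) P2=[5,3,4,0,1,1](3)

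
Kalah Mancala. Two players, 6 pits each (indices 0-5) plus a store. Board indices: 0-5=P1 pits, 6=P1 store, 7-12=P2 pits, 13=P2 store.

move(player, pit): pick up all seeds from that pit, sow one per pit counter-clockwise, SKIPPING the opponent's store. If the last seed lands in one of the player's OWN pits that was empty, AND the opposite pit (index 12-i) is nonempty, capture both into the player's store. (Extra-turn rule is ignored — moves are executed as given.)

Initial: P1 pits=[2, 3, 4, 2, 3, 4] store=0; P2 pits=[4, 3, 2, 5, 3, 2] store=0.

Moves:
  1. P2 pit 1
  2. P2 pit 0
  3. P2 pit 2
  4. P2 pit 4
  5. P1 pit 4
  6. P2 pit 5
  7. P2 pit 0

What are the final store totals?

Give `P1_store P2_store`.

Answer: 1 3

Derivation:
Move 1: P2 pit1 -> P1=[2,3,4,2,3,4](0) P2=[4,0,3,6,4,2](0)
Move 2: P2 pit0 -> P1=[2,3,4,2,3,4](0) P2=[0,1,4,7,5,2](0)
Move 3: P2 pit2 -> P1=[2,3,4,2,3,4](0) P2=[0,1,0,8,6,3](1)
Move 4: P2 pit4 -> P1=[3,4,5,3,3,4](0) P2=[0,1,0,8,0,4](2)
Move 5: P1 pit4 -> P1=[3,4,5,3,0,5](1) P2=[1,1,0,8,0,4](2)
Move 6: P2 pit5 -> P1=[4,5,6,3,0,5](1) P2=[1,1,0,8,0,0](3)
Move 7: P2 pit0 -> P1=[4,5,6,3,0,5](1) P2=[0,2,0,8,0,0](3)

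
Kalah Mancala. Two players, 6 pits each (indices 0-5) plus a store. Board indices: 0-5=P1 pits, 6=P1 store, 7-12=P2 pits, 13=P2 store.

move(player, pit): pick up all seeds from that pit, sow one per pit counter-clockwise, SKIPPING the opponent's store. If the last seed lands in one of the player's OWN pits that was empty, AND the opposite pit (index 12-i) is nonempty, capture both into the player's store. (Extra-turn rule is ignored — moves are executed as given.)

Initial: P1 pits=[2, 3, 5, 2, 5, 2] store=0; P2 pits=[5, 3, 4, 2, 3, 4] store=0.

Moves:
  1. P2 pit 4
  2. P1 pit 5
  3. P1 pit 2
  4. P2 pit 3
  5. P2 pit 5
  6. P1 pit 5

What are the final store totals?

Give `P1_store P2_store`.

Move 1: P2 pit4 -> P1=[3,3,5,2,5,2](0) P2=[5,3,4,2,0,5](1)
Move 2: P1 pit5 -> P1=[3,3,5,2,5,0](1) P2=[6,3,4,2,0,5](1)
Move 3: P1 pit2 -> P1=[3,3,0,3,6,1](2) P2=[7,3,4,2,0,5](1)
Move 4: P2 pit3 -> P1=[3,3,0,3,6,1](2) P2=[7,3,4,0,1,6](1)
Move 5: P2 pit5 -> P1=[4,4,1,4,7,1](2) P2=[7,3,4,0,1,0](2)
Move 6: P1 pit5 -> P1=[4,4,1,4,7,0](3) P2=[7,3,4,0,1,0](2)

Answer: 3 2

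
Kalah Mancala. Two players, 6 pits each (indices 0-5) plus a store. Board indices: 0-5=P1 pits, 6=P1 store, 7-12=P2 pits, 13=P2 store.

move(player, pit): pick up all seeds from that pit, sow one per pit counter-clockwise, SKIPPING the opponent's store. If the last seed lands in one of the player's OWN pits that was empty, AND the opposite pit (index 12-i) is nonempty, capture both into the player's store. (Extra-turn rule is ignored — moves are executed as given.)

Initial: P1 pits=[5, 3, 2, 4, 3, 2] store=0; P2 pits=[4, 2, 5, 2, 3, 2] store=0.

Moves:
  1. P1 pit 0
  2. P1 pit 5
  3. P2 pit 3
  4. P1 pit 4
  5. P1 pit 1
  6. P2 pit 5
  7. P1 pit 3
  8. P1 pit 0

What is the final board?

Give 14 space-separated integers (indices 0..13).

Move 1: P1 pit0 -> P1=[0,4,3,5,4,3](0) P2=[4,2,5,2,3,2](0)
Move 2: P1 pit5 -> P1=[0,4,3,5,4,0](1) P2=[5,3,5,2,3,2](0)
Move 3: P2 pit3 -> P1=[0,4,3,5,4,0](1) P2=[5,3,5,0,4,3](0)
Move 4: P1 pit4 -> P1=[0,4,3,5,0,1](2) P2=[6,4,5,0,4,3](0)
Move 5: P1 pit1 -> P1=[0,0,4,6,1,2](2) P2=[6,4,5,0,4,3](0)
Move 6: P2 pit5 -> P1=[1,1,4,6,1,2](2) P2=[6,4,5,0,4,0](1)
Move 7: P1 pit3 -> P1=[1,1,4,0,2,3](3) P2=[7,5,6,0,4,0](1)
Move 8: P1 pit0 -> P1=[0,2,4,0,2,3](3) P2=[7,5,6,0,4,0](1)

Answer: 0 2 4 0 2 3 3 7 5 6 0 4 0 1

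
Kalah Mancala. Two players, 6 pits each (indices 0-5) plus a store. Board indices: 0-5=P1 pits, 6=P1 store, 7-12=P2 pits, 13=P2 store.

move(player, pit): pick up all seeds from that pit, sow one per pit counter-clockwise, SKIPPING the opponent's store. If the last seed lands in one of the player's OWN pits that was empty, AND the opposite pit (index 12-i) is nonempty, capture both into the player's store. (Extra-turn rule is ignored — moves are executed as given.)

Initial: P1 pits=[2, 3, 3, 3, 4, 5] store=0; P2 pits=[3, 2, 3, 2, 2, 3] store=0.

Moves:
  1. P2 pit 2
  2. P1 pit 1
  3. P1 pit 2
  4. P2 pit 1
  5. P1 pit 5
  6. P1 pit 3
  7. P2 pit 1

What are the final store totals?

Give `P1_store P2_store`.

Answer: 3 0

Derivation:
Move 1: P2 pit2 -> P1=[2,3,3,3,4,5](0) P2=[3,2,0,3,3,4](0)
Move 2: P1 pit1 -> P1=[2,0,4,4,5,5](0) P2=[3,2,0,3,3,4](0)
Move 3: P1 pit2 -> P1=[2,0,0,5,6,6](1) P2=[3,2,0,3,3,4](0)
Move 4: P2 pit1 -> P1=[2,0,0,5,6,6](1) P2=[3,0,1,4,3,4](0)
Move 5: P1 pit5 -> P1=[2,0,0,5,6,0](2) P2=[4,1,2,5,4,4](0)
Move 6: P1 pit3 -> P1=[2,0,0,0,7,1](3) P2=[5,2,2,5,4,4](0)
Move 7: P2 pit1 -> P1=[2,0,0,0,7,1](3) P2=[5,0,3,6,4,4](0)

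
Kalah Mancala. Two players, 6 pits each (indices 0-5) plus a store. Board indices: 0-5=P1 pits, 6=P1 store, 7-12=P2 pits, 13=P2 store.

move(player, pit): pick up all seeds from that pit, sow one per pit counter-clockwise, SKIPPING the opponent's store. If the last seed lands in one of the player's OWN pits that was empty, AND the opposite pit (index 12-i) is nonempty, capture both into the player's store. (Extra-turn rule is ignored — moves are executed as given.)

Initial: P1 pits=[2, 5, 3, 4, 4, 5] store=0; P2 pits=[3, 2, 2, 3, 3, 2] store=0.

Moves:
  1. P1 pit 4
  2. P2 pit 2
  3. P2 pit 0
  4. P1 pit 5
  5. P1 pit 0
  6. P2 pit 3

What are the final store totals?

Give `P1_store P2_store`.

Move 1: P1 pit4 -> P1=[2,5,3,4,0,6](1) P2=[4,3,2,3,3,2](0)
Move 2: P2 pit2 -> P1=[2,5,3,4,0,6](1) P2=[4,3,0,4,4,2](0)
Move 3: P2 pit0 -> P1=[2,5,3,4,0,6](1) P2=[0,4,1,5,5,2](0)
Move 4: P1 pit5 -> P1=[2,5,3,4,0,0](2) P2=[1,5,2,6,6,2](0)
Move 5: P1 pit0 -> P1=[0,6,4,4,0,0](2) P2=[1,5,2,6,6,2](0)
Move 6: P2 pit3 -> P1=[1,7,5,4,0,0](2) P2=[1,5,2,0,7,3](1)

Answer: 2 1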